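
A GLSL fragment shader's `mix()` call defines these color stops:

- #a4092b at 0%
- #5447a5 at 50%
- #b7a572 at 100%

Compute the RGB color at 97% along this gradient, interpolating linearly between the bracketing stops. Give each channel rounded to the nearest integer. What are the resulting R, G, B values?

(177, 159, 117)

97% lies between the 50% and 100% stops, so the local fraction is t = (97 − 50)/(100 − 50) = 47/50 ≈ 0.94.
#5447a5 → (84, 71, 165); #b7a572 → (183, 165, 114).
R = 84 + 0.94 × (183 − 84) = 177.06 → 177
G = 71 + 0.94 × (165 − 71) = 159.36 → 159
B = 165 + 0.94 × (114 − 165) = 117.06 → 117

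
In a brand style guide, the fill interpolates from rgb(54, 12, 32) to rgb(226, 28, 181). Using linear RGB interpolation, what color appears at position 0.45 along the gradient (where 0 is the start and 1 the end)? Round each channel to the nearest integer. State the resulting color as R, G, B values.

R = 54 + 0.45 × (226 − 54) = 54 + 0.45 × 172 = 131.4 → 131
G = 12 + 0.45 × (28 − 12) = 12 + 0.45 × 16 = 19.2 → 19
B = 32 + 0.45 × (181 − 32) = 32 + 0.45 × 149 = 99.05 → 99

(131, 19, 99)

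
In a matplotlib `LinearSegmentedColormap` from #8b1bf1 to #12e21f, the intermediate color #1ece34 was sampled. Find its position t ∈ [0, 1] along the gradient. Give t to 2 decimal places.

0.90

Invert the lerp on the B channel (largest span, 210): t = (52 − 241) / (31 − 241) = -189/-210 = 0.9.
Check on R: (30 − 139)/(18 − 139) = 0.9008 ✓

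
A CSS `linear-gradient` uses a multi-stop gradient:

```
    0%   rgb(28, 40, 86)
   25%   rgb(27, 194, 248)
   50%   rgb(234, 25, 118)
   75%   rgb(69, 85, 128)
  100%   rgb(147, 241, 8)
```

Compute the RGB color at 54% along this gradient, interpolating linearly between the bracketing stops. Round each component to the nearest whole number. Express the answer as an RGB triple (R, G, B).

54% lies between the 50% and 75% stops, so the local fraction is t = (54 − 50)/(75 − 50) = 4/25 ≈ 0.16.
R = 234 + 0.16 × (69 − 234) = 207.6 → 208
G = 25 + 0.16 × (85 − 25) = 34.6 → 35
B = 118 + 0.16 × (128 − 118) = 119.6 → 120

(208, 35, 120)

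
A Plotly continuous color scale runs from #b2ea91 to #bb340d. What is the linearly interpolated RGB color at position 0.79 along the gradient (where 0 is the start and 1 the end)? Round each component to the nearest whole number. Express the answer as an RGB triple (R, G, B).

#b2ea91 → (178, 234, 145); #bb340d → (187, 52, 13).
R = 178 + 0.79 × (187 − 178) = 178 + 0.79 × 9 = 185.11 → 185
G = 234 + 0.79 × (52 − 234) = 234 + 0.79 × -182 = 90.22 → 90
B = 145 + 0.79 × (13 − 145) = 145 + 0.79 × -132 = 40.72 → 41
So the blended color is (185, 90, 41), about #b95a29.

(185, 90, 41)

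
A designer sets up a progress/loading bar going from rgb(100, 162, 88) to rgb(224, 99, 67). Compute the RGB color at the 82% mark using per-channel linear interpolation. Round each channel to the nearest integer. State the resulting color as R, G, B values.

82% corresponds to t = 0.82.
R = 100 + 0.82 × (224 − 100) = 100 + 0.82 × 124 = 201.68 → 202
G = 162 + 0.82 × (99 − 162) = 162 + 0.82 × -63 = 110.34 → 110
B = 88 + 0.82 × (67 − 88) = 88 + 0.82 × -21 = 70.78 → 71

(202, 110, 71)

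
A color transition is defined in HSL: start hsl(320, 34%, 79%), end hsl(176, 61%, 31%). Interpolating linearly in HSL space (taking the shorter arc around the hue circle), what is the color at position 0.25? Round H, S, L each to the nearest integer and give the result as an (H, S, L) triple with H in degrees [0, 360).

(284, 41, 67)

Hue arc: Δh = 176 − 320 = -144° (|Δh| ≤ 180, already the shorter path).
H = 320 + 0.25 × (-144) = 284 → 284°
S = 34 + 0.25 × (61 − 34) = 40.75 → 41%
L = 79 + 0.25 × (31 − 79) = 67 → 67%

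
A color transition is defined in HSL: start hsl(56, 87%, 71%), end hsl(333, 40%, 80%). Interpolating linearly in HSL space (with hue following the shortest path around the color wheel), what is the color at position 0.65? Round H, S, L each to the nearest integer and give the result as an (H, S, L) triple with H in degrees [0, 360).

(2, 56, 77)

Hue: 333 − 56 = 277°, but |277| > 180 so the shorter arc goes the other way: Δh = 277 − 360 = -83°.
H = 56 + 0.65 × (-83) = 2.05 → 2°
S = 87 + 0.65 × (40 − 87) = 56.45 → 56%
L = 71 + 0.65 × (80 − 71) = 76.85 → 77%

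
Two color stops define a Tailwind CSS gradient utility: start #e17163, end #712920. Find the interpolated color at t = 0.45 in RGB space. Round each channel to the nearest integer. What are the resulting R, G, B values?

(175, 81, 69)

#e17163 → (225, 113, 99); #712920 → (113, 41, 32).
R = 225 + 0.45 × (113 − 225) = 225 + 0.45 × -112 = 174.6 → 175
G = 113 + 0.45 × (41 − 113) = 113 + 0.45 × -72 = 80.6 → 81
B = 99 + 0.45 × (32 − 99) = 99 + 0.45 × -67 = 68.85 → 69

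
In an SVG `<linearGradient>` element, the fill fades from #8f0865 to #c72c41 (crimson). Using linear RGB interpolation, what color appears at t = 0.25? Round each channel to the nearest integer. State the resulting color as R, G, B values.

#8f0865 → (143, 8, 101); #c72c41 → (199, 44, 65).
R = 143 + 0.25 × (199 − 143) = 143 + 0.25 × 56 = 157 → 157
G = 8 + 0.25 × (44 − 8) = 8 + 0.25 × 36 = 17 → 17
B = 101 + 0.25 × (65 − 101) = 101 + 0.25 × -36 = 92 → 92
So the blended color is (157, 17, 92), about #9d115c.

(157, 17, 92)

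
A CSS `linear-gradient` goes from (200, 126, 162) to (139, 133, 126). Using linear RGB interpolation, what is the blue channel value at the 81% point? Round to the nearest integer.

133

B = 162 + 0.81 × (126 − 162) = 132.84 → 133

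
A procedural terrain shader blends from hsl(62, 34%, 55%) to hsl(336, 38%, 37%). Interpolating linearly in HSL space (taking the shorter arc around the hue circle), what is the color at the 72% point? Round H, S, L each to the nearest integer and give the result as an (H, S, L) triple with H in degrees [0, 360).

Hue: 336 − 62 = 274°, but |274| > 180 so the shorter arc goes the other way: Δh = 274 − 360 = -86°.
H = 62 + 0.72 × (-86) = 0.08 → 0°
S = 34 + 0.72 × (38 − 34) = 36.88 → 37%
L = 55 + 0.72 × (37 − 55) = 42.04 → 42%

(0, 37, 42)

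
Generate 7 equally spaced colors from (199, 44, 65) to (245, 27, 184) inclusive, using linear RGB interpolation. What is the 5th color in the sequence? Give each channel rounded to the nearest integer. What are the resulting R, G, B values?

(230, 33, 144)

With 7 swatches and endpoints inclusive, swatch 5 sits at t = (5 − 1)/(7 − 1) = 4/6 ≈ 0.6667.
R = 199 + 0.6667 × (245 − 199) = 229.668 → 230
G = 44 + 0.6667 × (27 − 44) = 32.666 → 33
B = 65 + 0.6667 × (184 − 65) = 144.337 → 144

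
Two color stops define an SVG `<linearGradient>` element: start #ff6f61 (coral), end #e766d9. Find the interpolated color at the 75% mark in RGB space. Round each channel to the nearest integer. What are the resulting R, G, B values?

#ff6f61 → (255, 111, 97); #e766d9 → (231, 102, 217).
75% corresponds to t = 0.75.
R = 255 + 0.75 × (231 − 255) = 255 + 0.75 × -24 = 237 → 237
G = 111 + 0.75 × (102 − 111) = 111 + 0.75 × -9 = 104.25 → 104
B = 97 + 0.75 × (217 − 97) = 97 + 0.75 × 120 = 187 → 187

(237, 104, 187)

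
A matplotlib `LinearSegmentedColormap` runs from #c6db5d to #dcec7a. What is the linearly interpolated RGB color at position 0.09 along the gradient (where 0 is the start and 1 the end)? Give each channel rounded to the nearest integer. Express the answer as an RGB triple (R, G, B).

#c6db5d → (198, 219, 93); #dcec7a → (220, 236, 122).
R = 198 + 0.09 × (220 − 198) = 198 + 0.09 × 22 = 199.98 → 200
G = 219 + 0.09 × (236 − 219) = 219 + 0.09 × 17 = 220.53 → 221
B = 93 + 0.09 × (122 − 93) = 93 + 0.09 × 29 = 95.61 → 96
So the blended color is (200, 221, 96), about #c8dd60.

(200, 221, 96)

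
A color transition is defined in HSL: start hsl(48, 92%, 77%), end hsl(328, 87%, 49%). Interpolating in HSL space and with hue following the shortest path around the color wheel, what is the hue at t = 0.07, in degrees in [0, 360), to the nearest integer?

42

Hue: 328 − 48 = 280°, but |280| > 180 so the shorter arc goes the other way: Δh = 280 − 360 = -80°.
H = 48 + 0.07 × (-80) = 42.4 → 42°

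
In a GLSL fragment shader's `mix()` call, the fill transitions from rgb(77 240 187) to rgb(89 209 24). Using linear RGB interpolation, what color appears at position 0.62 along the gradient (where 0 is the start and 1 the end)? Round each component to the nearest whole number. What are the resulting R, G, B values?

(84, 221, 86)

R = 77 + 0.62 × (89 − 77) = 77 + 0.62 × 12 = 84.44 → 84
G = 240 + 0.62 × (209 − 240) = 240 + 0.62 × -31 = 220.78 → 221
B = 187 + 0.62 × (24 − 187) = 187 + 0.62 × -163 = 85.94 → 86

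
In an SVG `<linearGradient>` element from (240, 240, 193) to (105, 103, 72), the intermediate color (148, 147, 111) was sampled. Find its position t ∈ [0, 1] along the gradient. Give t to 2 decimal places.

Invert the lerp on the G channel (largest span, 137): t = (147 − 240) / (103 − 240) = -93/-137 = 0.67883.
Check on R: (148 − 240)/(105 − 240) = 0.6815 ✓

0.68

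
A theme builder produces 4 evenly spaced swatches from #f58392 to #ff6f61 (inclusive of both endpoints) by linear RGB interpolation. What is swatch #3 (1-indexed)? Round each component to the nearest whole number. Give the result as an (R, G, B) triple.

With 4 swatches and endpoints inclusive, swatch 3 sits at t = (3 − 1)/(4 − 1) = 2/3 ≈ 0.6667.
#f58392 → (245, 131, 146); #ff6f61 → (255, 111, 97).
R = 245 + 0.6667 × (255 − 245) = 251.667 → 252
G = 131 + 0.6667 × (111 − 131) = 117.666 → 118
B = 146 + 0.6667 × (97 − 146) = 113.332 → 113

(252, 118, 113)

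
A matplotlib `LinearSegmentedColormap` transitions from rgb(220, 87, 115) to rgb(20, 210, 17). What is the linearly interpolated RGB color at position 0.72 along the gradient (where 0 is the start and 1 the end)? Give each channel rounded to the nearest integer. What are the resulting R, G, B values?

(76, 176, 44)

R = 220 + 0.72 × (20 − 220) = 220 + 0.72 × -200 = 76 → 76
G = 87 + 0.72 × (210 − 87) = 87 + 0.72 × 123 = 175.56 → 176
B = 115 + 0.72 × (17 − 115) = 115 + 0.72 × -98 = 44.44 → 44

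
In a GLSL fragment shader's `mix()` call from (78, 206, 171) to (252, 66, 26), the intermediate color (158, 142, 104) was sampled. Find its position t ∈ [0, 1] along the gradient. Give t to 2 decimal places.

0.46

Invert the lerp on the R channel (largest span, 174): t = (158 − 78) / (252 − 78) = 80/174 = 0.45977.
Check on G: (142 − 206)/(66 − 206) = 0.4571 ✓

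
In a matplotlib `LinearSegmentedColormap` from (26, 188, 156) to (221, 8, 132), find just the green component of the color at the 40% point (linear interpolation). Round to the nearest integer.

G = 188 + 0.4 × (8 − 188) = 116 → 116

116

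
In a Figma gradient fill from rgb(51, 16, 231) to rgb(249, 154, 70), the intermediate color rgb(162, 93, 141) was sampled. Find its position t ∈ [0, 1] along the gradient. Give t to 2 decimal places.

0.56

Invert the lerp on the R channel (largest span, 198): t = (162 − 51) / (249 − 51) = 111/198 = 0.56061.
Check on G: (93 − 16)/(154 − 16) = 0.558 ✓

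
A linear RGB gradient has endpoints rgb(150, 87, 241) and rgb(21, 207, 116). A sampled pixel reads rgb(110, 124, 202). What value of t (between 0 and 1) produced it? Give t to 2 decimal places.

Invert the lerp on the R channel (largest span, 129): t = (110 − 150) / (21 − 150) = -40/-129 = 0.31008.
Check on G: (124 − 87)/(207 − 87) = 0.3083 ✓

0.31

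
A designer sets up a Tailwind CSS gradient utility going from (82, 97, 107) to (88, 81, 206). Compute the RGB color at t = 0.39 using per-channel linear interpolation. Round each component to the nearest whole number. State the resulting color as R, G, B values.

R = 82 + 0.39 × (88 − 82) = 82 + 0.39 × 6 = 84.34 → 84
G = 97 + 0.39 × (81 − 97) = 97 + 0.39 × -16 = 90.76 → 91
B = 107 + 0.39 × (206 − 107) = 107 + 0.39 × 99 = 145.61 → 146

(84, 91, 146)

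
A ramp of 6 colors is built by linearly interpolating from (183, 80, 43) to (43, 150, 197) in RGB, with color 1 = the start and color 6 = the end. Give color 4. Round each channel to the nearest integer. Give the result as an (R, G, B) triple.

(99, 122, 135)

With 6 swatches and endpoints inclusive, swatch 4 sits at t = (4 − 1)/(6 − 1) = 3/5 ≈ 0.6.
R = 183 + 0.6 × (43 − 183) = 99 → 99
G = 80 + 0.6 × (150 − 80) = 122 → 122
B = 43 + 0.6 × (197 − 43) = 135.4 → 135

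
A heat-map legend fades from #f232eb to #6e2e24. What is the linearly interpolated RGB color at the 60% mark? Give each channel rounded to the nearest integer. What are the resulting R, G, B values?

#f232eb → (242, 50, 235); #6e2e24 → (110, 46, 36).
60% corresponds to t = 0.6.
R = 242 + 0.6 × (110 − 242) = 242 + 0.6 × -132 = 162.8 → 163
G = 50 + 0.6 × (46 − 50) = 50 + 0.6 × -4 = 47.6 → 48
B = 235 + 0.6 × (36 − 235) = 235 + 0.6 × -199 = 115.6 → 116

(163, 48, 116)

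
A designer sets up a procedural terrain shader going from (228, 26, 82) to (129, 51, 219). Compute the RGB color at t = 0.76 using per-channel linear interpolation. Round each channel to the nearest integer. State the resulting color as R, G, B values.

(153, 45, 186)

R = 228 + 0.76 × (129 − 228) = 228 + 0.76 × -99 = 152.76 → 153
G = 26 + 0.76 × (51 − 26) = 26 + 0.76 × 25 = 45 → 45
B = 82 + 0.76 × (219 − 82) = 82 + 0.76 × 137 = 186.12 → 186
So the blended color is (153, 45, 186), about #992dba.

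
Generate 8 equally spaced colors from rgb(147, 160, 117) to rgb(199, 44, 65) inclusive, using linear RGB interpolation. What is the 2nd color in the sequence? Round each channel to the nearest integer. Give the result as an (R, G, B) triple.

(154, 143, 110)

With 8 swatches and endpoints inclusive, swatch 2 sits at t = (2 − 1)/(8 − 1) = 1/7 ≈ 0.1429.
R = 147 + 0.1429 × (199 − 147) = 154.431 → 154
G = 160 + 0.1429 × (44 − 160) = 143.424 → 143
B = 117 + 0.1429 × (65 − 117) = 109.569 → 110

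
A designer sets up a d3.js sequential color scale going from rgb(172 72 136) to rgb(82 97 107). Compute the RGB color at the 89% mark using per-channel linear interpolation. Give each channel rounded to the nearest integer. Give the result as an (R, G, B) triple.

(92, 94, 110)

89% corresponds to t = 0.89.
R = 172 + 0.89 × (82 − 172) = 172 + 0.89 × -90 = 91.9 → 92
G = 72 + 0.89 × (97 − 72) = 72 + 0.89 × 25 = 94.25 → 94
B = 136 + 0.89 × (107 − 136) = 136 + 0.89 × -29 = 110.19 → 110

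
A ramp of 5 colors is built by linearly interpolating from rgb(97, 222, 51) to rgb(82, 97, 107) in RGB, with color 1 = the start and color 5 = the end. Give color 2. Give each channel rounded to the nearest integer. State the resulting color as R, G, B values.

(93, 191, 65)

With 5 swatches and endpoints inclusive, swatch 2 sits at t = (2 − 1)/(5 − 1) = 1/4 ≈ 0.25.
R = 97 + 0.25 × (82 − 97) = 93.25 → 93
G = 222 + 0.25 × (97 − 222) = 190.75 → 191
B = 51 + 0.25 × (107 − 51) = 65 → 65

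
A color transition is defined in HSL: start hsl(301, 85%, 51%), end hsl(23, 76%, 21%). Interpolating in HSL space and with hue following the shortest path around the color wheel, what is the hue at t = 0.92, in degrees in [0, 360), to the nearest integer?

Hue: 23 − 301 = -278°, but |-278| > 180 so the shorter arc goes the other way: Δh = -278 + 360 = 82°.
H = 301 + 0.92 × (82) = 376.44 → 376 → 376 mod 360 = 16°

16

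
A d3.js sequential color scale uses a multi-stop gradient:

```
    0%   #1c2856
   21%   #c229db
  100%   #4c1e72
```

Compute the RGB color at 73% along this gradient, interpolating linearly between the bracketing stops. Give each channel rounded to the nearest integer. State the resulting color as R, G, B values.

73% lies between the 21% and 100% stops, so the local fraction is t = (73 − 21)/(100 − 21) = 52/79 ≈ 0.6582.
#c229db → (194, 41, 219); #4c1e72 → (76, 30, 114).
R = 194 + 0.6582 × (76 − 194) = 116.332 → 116
G = 41 + 0.6582 × (30 − 41) = 33.76 → 34
B = 219 + 0.6582 × (114 − 219) = 149.889 → 150

(116, 34, 150)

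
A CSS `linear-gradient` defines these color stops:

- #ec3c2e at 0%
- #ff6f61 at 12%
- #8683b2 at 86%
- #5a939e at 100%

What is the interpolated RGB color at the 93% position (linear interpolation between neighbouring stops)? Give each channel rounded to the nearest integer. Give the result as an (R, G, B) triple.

93% lies between the 86% and 100% stops, so the local fraction is t = (93 − 86)/(100 − 86) = 7/14 ≈ 0.5.
#8683b2 → (134, 131, 178); #5a939e → (90, 147, 158).
R = 134 + 0.5 × (90 − 134) = 112 → 112
G = 131 + 0.5 × (147 − 131) = 139 → 139
B = 178 + 0.5 × (158 − 178) = 168 → 168

(112, 139, 168)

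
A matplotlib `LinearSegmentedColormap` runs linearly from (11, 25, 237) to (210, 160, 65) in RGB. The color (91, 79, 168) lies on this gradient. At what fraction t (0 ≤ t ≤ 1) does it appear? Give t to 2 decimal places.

Invert the lerp on the R channel (largest span, 199): t = (91 − 11) / (210 − 11) = 80/199 = 0.40201.
Check on G: (79 − 25)/(160 − 25) = 0.4 ✓

0.40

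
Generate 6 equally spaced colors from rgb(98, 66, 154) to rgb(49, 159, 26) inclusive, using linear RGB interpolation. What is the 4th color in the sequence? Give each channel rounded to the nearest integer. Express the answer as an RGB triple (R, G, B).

(69, 122, 77)

With 6 swatches and endpoints inclusive, swatch 4 sits at t = (4 − 1)/(6 − 1) = 3/5 ≈ 0.6.
R = 98 + 0.6 × (49 − 98) = 68.6 → 69
G = 66 + 0.6 × (159 − 66) = 121.8 → 122
B = 154 + 0.6 × (26 − 154) = 77.2 → 77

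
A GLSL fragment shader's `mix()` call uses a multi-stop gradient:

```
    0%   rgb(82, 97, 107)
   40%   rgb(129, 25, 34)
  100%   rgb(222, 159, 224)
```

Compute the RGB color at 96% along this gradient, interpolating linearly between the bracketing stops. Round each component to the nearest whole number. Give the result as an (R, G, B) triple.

(216, 150, 211)

96% lies between the 40% and 100% stops, so the local fraction is t = (96 − 40)/(100 − 40) = 56/60 ≈ 0.9333.
R = 129 + 0.9333 × (222 − 129) = 215.797 → 216
G = 25 + 0.9333 × (159 − 25) = 150.062 → 150
B = 34 + 0.9333 × (224 − 34) = 211.327 → 211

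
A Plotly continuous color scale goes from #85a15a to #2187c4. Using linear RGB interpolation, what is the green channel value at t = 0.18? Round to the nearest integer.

G₁ = 161 (from #85a15a), G₂ = 135 (from #2187c4).
G = 161 + 0.18 × (135 − 161) = 156.32 → 156

156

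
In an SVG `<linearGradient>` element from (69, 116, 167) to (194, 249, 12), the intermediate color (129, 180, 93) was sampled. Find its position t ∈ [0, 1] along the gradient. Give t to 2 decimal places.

Invert the lerp on the B channel (largest span, 155): t = (93 − 167) / (12 − 167) = -74/-155 = 0.47742.
Check on R: (129 − 69)/(194 − 69) = 0.48 ✓

0.48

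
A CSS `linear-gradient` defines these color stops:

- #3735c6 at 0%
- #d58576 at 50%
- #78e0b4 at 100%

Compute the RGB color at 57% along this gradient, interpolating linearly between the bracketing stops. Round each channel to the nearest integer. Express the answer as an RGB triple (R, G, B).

(200, 146, 127)

57% lies between the 50% and 100% stops, so the local fraction is t = (57 − 50)/(100 − 50) = 7/50 ≈ 0.14.
#d58576 → (213, 133, 118); #78e0b4 → (120, 224, 180).
R = 213 + 0.14 × (120 − 213) = 199.98 → 200
G = 133 + 0.14 × (224 − 133) = 145.74 → 146
B = 118 + 0.14 × (180 − 118) = 126.68 → 127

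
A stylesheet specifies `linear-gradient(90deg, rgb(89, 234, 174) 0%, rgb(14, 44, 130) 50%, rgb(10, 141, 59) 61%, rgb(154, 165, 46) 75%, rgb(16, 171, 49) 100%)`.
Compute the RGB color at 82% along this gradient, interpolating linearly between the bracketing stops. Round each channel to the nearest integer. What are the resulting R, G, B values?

(115, 167, 47)

82% lies between the 75% and 100% stops, so the local fraction is t = (82 − 75)/(100 − 75) = 7/25 ≈ 0.28.
R = 154 + 0.28 × (16 − 154) = 115.36 → 115
G = 165 + 0.28 × (171 − 165) = 166.68 → 167
B = 46 + 0.28 × (49 − 46) = 46.84 → 47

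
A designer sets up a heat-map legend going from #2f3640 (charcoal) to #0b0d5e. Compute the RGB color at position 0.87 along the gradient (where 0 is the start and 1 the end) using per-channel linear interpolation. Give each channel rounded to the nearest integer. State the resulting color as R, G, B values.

#2f3640 → (47, 54, 64); #0b0d5e → (11, 13, 94).
R = 47 + 0.87 × (11 − 47) = 47 + 0.87 × -36 = 15.68 → 16
G = 54 + 0.87 × (13 − 54) = 54 + 0.87 × -41 = 18.33 → 18
B = 64 + 0.87 × (94 − 64) = 64 + 0.87 × 30 = 90.1 → 90

(16, 18, 90)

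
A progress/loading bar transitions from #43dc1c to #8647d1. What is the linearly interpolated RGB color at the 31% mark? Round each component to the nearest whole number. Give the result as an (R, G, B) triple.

#43dc1c → (67, 220, 28); #8647d1 → (134, 71, 209).
31% corresponds to t = 0.31.
R = 67 + 0.31 × (134 − 67) = 67 + 0.31 × 67 = 87.77 → 88
G = 220 + 0.31 × (71 − 220) = 220 + 0.31 × -149 = 173.81 → 174
B = 28 + 0.31 × (209 − 28) = 28 + 0.31 × 181 = 84.11 → 84

(88, 174, 84)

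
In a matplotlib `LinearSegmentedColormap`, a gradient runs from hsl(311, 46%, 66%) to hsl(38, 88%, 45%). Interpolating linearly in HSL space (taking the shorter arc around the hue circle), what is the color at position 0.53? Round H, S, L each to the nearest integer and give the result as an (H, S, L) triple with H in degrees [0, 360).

Hue: 38 − 311 = -273°, but |-273| > 180 so the shorter arc goes the other way: Δh = -273 + 360 = 87°.
H = 311 + 0.53 × (87) = 357.11 → 357°
S = 46 + 0.53 × (88 − 46) = 68.26 → 68%
L = 66 + 0.53 × (45 − 66) = 54.87 → 55%

(357, 68, 55)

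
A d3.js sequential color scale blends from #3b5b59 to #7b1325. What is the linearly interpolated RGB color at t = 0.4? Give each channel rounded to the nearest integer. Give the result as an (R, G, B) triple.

(85, 62, 68)

#3b5b59 → (59, 91, 89); #7b1325 → (123, 19, 37).
R = 59 + 0.4 × (123 − 59) = 59 + 0.4 × 64 = 84.6 → 85
G = 91 + 0.4 × (19 − 91) = 91 + 0.4 × -72 = 62.2 → 62
B = 89 + 0.4 × (37 − 89) = 89 + 0.4 × -52 = 68.2 → 68
So the blended color is (85, 62, 68), about #553e44.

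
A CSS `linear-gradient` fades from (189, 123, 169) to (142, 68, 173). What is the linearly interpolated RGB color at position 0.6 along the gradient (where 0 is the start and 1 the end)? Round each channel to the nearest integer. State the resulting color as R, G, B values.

(161, 90, 171)

R = 189 + 0.6 × (142 − 189) = 189 + 0.6 × -47 = 160.8 → 161
G = 123 + 0.6 × (68 − 123) = 123 + 0.6 × -55 = 90 → 90
B = 169 + 0.6 × (173 − 169) = 169 + 0.6 × 4 = 171.4 → 171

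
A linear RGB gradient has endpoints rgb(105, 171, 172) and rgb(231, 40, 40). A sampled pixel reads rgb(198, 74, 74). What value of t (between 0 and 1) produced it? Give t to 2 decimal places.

Invert the lerp on the B channel (largest span, 132): t = (74 − 172) / (40 − 172) = -98/-132 = 0.74242.
Check on R: (198 − 105)/(231 − 105) = 0.7381 ✓

0.74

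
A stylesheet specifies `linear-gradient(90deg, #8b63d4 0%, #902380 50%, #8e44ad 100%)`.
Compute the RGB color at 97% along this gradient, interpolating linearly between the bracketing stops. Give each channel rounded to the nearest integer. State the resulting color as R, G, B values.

(142, 66, 170)

97% lies between the 50% and 100% stops, so the local fraction is t = (97 − 50)/(100 − 50) = 47/50 ≈ 0.94.
#902380 → (144, 35, 128); #8e44ad → (142, 68, 173).
R = 144 + 0.94 × (142 − 144) = 142.12 → 142
G = 35 + 0.94 × (68 − 35) = 66.02 → 66
B = 128 + 0.94 × (173 − 128) = 170.3 → 170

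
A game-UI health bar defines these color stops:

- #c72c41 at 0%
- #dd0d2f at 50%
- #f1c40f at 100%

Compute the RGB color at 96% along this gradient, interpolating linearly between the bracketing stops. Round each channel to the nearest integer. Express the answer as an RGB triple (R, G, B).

96% lies between the 50% and 100% stops, so the local fraction is t = (96 − 50)/(100 − 50) = 46/50 ≈ 0.92.
#dd0d2f → (221, 13, 47); #f1c40f → (241, 196, 15).
R = 221 + 0.92 × (241 − 221) = 239.4 → 239
G = 13 + 0.92 × (196 − 13) = 181.36 → 181
B = 47 + 0.92 × (15 − 47) = 17.56 → 18

(239, 181, 18)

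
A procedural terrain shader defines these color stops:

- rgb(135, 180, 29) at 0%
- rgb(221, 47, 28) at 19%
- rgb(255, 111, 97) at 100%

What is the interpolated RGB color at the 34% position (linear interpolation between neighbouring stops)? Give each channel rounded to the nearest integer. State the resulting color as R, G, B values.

34% lies between the 19% and 100% stops, so the local fraction is t = (34 − 19)/(100 − 19) = 15/81 ≈ 0.1852.
R = 221 + 0.1852 × (255 − 221) = 227.297 → 227
G = 47 + 0.1852 × (111 − 47) = 58.853 → 59
B = 28 + 0.1852 × (97 − 28) = 40.779 → 41

(227, 59, 41)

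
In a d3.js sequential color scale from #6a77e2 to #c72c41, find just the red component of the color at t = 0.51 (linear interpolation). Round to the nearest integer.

153

R₁ = 106 (from #6a77e2), R₂ = 199 (from #c72c41).
R = 106 + 0.51 × (199 − 106) = 153.43 → 153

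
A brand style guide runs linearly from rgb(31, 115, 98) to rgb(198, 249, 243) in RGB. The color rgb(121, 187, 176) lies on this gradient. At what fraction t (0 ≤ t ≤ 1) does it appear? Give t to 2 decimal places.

0.54

Invert the lerp on the R channel (largest span, 167): t = (121 − 31) / (198 − 31) = 90/167 = 0.53892.
Check on G: (187 − 115)/(249 − 115) = 0.5373 ✓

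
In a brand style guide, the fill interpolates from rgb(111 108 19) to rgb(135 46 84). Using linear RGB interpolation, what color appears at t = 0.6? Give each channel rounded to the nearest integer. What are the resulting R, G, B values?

R = 111 + 0.6 × (135 − 111) = 111 + 0.6 × 24 = 125.4 → 125
G = 108 + 0.6 × (46 − 108) = 108 + 0.6 × -62 = 70.8 → 71
B = 19 + 0.6 × (84 − 19) = 19 + 0.6 × 65 = 58 → 58
So the blended color is (125, 71, 58), about #7d473a.

(125, 71, 58)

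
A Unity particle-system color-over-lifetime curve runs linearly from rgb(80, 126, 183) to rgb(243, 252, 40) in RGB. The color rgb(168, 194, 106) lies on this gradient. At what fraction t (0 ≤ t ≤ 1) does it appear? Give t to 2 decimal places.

Invert the lerp on the R channel (largest span, 163): t = (168 − 80) / (243 − 80) = 88/163 = 0.53988.
Check on G: (194 − 126)/(252 − 126) = 0.5397 ✓

0.54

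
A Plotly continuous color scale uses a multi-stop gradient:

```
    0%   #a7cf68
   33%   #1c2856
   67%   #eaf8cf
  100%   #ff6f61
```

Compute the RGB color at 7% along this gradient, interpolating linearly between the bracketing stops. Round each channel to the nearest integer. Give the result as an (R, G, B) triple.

7% lies between the 0% and 33% stops, so the local fraction is t = (7 − 0)/(33 − 0) = 7/33 ≈ 0.2121.
#a7cf68 → (167, 207, 104); #1c2856 → (28, 40, 86).
R = 167 + 0.2121 × (28 − 167) = 137.518 → 138
G = 207 + 0.2121 × (40 − 207) = 171.579 → 172
B = 104 + 0.2121 × (86 − 104) = 100.182 → 100

(138, 172, 100)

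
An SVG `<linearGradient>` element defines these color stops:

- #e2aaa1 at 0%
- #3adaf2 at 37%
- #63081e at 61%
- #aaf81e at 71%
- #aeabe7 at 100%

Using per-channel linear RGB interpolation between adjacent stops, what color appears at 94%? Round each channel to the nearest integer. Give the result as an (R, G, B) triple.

94% lies between the 71% and 100% stops, so the local fraction is t = (94 − 71)/(100 − 71) = 23/29 ≈ 0.7931.
#aaf81e → (170, 248, 30); #aeabe7 → (174, 171, 231).
R = 170 + 0.7931 × (174 − 170) = 173.172 → 173
G = 248 + 0.7931 × (171 − 248) = 186.931 → 187
B = 30 + 0.7931 × (231 − 30) = 189.413 → 189

(173, 187, 189)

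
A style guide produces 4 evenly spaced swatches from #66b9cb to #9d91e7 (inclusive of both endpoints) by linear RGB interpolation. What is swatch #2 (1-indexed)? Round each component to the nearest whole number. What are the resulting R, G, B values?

(120, 172, 212)

With 4 swatches and endpoints inclusive, swatch 2 sits at t = (2 − 1)/(4 − 1) = 1/3 ≈ 0.3333.
#66b9cb → (102, 185, 203); #9d91e7 → (157, 145, 231).
R = 102 + 0.3333 × (157 − 102) = 120.332 → 120
G = 185 + 0.3333 × (145 − 185) = 171.668 → 172
B = 203 + 0.3333 × (231 − 203) = 212.332 → 212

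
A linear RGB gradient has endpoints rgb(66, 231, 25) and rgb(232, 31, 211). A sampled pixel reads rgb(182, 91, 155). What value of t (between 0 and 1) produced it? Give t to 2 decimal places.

Invert the lerp on the G channel (largest span, 200): t = (91 − 231) / (31 − 231) = -140/-200 = 0.7.
Check on R: (182 − 66)/(232 − 66) = 0.6988 ✓

0.70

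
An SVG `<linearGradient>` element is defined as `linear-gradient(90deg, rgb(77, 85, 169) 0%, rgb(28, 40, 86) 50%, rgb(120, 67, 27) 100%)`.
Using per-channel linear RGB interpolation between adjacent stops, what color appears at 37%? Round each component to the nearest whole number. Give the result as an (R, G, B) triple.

37% lies between the 0% and 50% stops, so the local fraction is t = (37 − 0)/(50 − 0) = 37/50 ≈ 0.74.
R = 77 + 0.74 × (28 − 77) = 40.74 → 41
G = 85 + 0.74 × (40 − 85) = 51.7 → 52
B = 169 + 0.74 × (86 − 169) = 107.58 → 108

(41, 52, 108)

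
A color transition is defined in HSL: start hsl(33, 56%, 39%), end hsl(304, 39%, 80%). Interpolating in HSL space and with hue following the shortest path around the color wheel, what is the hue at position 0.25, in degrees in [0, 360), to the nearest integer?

11

Hue: 304 − 33 = 271°, but |271| > 180 so the shorter arc goes the other way: Δh = 271 − 360 = -89°.
H = 33 + 0.25 × (-89) = 10.75 → 11°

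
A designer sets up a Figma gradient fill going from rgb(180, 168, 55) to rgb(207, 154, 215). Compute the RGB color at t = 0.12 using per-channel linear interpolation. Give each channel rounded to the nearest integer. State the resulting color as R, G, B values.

R = 180 + 0.12 × (207 − 180) = 180 + 0.12 × 27 = 183.24 → 183
G = 168 + 0.12 × (154 − 168) = 168 + 0.12 × -14 = 166.32 → 166
B = 55 + 0.12 × (215 − 55) = 55 + 0.12 × 160 = 74.2 → 74

(183, 166, 74)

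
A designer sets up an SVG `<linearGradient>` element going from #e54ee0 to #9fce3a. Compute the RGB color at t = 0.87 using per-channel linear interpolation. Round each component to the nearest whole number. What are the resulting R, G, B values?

(168, 189, 80)

#e54ee0 → (229, 78, 224); #9fce3a → (159, 206, 58).
R = 229 + 0.87 × (159 − 229) = 229 + 0.87 × -70 = 168.1 → 168
G = 78 + 0.87 × (206 − 78) = 78 + 0.87 × 128 = 189.36 → 189
B = 224 + 0.87 × (58 − 224) = 224 + 0.87 × -166 = 79.58 → 80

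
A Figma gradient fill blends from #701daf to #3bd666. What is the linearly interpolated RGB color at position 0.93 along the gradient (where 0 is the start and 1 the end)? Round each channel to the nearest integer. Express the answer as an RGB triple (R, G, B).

(63, 201, 107)

#701daf → (112, 29, 175); #3bd666 → (59, 214, 102).
R = 112 + 0.93 × (59 − 112) = 112 + 0.93 × -53 = 62.71 → 63
G = 29 + 0.93 × (214 − 29) = 29 + 0.93 × 185 = 201.05 → 201
B = 175 + 0.93 × (102 − 175) = 175 + 0.93 × -73 = 107.11 → 107
So the blended color is (63, 201, 107), about #3fc96b.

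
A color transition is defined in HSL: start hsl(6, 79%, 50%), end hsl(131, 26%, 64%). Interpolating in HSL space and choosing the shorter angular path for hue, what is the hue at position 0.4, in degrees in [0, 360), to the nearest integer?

56

Hue arc: Δh = 131 − 6 = 125° (|Δh| ≤ 180, already the shorter path).
H = 6 + 0.4 × (125) = 56 → 56°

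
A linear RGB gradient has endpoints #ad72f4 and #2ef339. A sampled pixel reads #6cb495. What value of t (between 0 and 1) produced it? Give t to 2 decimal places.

0.51

Invert the lerp on the B channel (largest span, 187): t = (149 − 244) / (57 − 244) = -95/-187 = 0.50802.
Check on R: (108 − 173)/(46 − 173) = 0.5118 ✓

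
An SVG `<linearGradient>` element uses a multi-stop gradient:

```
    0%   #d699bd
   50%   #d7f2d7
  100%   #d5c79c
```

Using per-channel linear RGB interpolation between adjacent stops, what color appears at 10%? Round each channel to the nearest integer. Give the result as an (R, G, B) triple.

(214, 171, 194)

10% lies between the 0% and 50% stops, so the local fraction is t = (10 − 0)/(50 − 0) = 10/50 ≈ 0.2.
#d699bd → (214, 153, 189); #d7f2d7 → (215, 242, 215).
R = 214 + 0.2 × (215 − 214) = 214.2 → 214
G = 153 + 0.2 × (242 − 153) = 170.8 → 171
B = 189 + 0.2 × (215 − 189) = 194.2 → 194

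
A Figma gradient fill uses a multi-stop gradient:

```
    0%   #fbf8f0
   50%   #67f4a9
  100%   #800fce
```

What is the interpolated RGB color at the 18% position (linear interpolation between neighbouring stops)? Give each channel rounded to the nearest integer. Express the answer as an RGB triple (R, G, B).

18% lies between the 0% and 50% stops, so the local fraction is t = (18 − 0)/(50 − 0) = 18/50 ≈ 0.36.
#fbf8f0 → (251, 248, 240); #67f4a9 → (103, 244, 169).
R = 251 + 0.36 × (103 − 251) = 197.72 → 198
G = 248 + 0.36 × (244 − 248) = 246.56 → 247
B = 240 + 0.36 × (169 − 240) = 214.44 → 214

(198, 247, 214)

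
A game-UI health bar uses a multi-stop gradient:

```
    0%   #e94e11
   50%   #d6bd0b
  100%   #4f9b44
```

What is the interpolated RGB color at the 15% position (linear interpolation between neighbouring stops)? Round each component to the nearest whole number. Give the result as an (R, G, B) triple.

(227, 111, 15)

15% lies between the 0% and 50% stops, so the local fraction is t = (15 − 0)/(50 − 0) = 15/50 ≈ 0.3.
#e94e11 → (233, 78, 17); #d6bd0b → (214, 189, 11).
R = 233 + 0.3 × (214 − 233) = 227.3 → 227
G = 78 + 0.3 × (189 − 78) = 111.3 → 111
B = 17 + 0.3 × (11 − 17) = 15.2 → 15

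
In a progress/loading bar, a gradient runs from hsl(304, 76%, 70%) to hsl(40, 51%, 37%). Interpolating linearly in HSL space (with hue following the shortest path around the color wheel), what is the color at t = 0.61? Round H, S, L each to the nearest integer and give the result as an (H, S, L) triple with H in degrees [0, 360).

(3, 61, 50)

Hue: 40 − 304 = -264°, but |-264| > 180 so the shorter arc goes the other way: Δh = -264 + 360 = 96°.
H = 304 + 0.61 × (96) = 362.56 → 363 → 363 mod 360 = 3°
S = 76 + 0.61 × (51 − 76) = 60.75 → 61%
L = 70 + 0.61 × (37 − 70) = 49.87 → 50%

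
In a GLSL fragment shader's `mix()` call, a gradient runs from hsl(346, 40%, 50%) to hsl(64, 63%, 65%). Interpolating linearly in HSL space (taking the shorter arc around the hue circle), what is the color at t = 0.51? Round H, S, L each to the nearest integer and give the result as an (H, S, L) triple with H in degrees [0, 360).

Hue: 64 − 346 = -282°, but |-282| > 180 so the shorter arc goes the other way: Δh = -282 + 360 = 78°.
H = 346 + 0.51 × (78) = 385.78 → 386 → 386 mod 360 = 26°
S = 40 + 0.51 × (63 − 40) = 51.73 → 52%
L = 50 + 0.51 × (65 − 50) = 57.65 → 58%

(26, 52, 58)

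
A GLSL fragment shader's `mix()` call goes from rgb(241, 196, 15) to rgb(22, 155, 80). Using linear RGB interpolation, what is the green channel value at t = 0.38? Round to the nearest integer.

G = 196 + 0.38 × (155 − 196) = 180.42 → 180

180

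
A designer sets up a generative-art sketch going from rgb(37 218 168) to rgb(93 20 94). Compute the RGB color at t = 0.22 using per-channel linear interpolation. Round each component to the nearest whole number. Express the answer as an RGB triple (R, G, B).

(49, 174, 152)

R = 37 + 0.22 × (93 − 37) = 37 + 0.22 × 56 = 49.32 → 49
G = 218 + 0.22 × (20 − 218) = 218 + 0.22 × -198 = 174.44 → 174
B = 168 + 0.22 × (94 − 168) = 168 + 0.22 × -74 = 151.72 → 152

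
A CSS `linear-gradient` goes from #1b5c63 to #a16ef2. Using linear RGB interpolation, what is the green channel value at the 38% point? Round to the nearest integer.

G₁ = 92 (from #1b5c63), G₂ = 110 (from #a16ef2).
G = 92 + 0.38 × (110 − 92) = 98.84 → 99

99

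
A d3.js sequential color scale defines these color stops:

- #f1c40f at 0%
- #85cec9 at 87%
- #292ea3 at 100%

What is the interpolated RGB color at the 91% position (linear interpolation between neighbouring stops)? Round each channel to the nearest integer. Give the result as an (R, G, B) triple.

(105, 157, 189)

91% lies between the 87% and 100% stops, so the local fraction is t = (91 − 87)/(100 − 87) = 4/13 ≈ 0.3077.
#85cec9 → (133, 206, 201); #292ea3 → (41, 46, 163).
R = 133 + 0.3077 × (41 − 133) = 104.692 → 105
G = 206 + 0.3077 × (46 − 206) = 156.768 → 157
B = 201 + 0.3077 × (163 − 201) = 189.307 → 189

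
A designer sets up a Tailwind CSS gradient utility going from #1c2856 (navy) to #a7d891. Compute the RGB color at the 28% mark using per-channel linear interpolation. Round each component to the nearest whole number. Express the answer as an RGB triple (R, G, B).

(67, 89, 103)

#1c2856 → (28, 40, 86); #a7d891 → (167, 216, 145).
28% corresponds to t = 0.28.
R = 28 + 0.28 × (167 − 28) = 28 + 0.28 × 139 = 66.92 → 67
G = 40 + 0.28 × (216 − 40) = 40 + 0.28 × 176 = 89.28 → 89
B = 86 + 0.28 × (145 − 86) = 86 + 0.28 × 59 = 102.52 → 103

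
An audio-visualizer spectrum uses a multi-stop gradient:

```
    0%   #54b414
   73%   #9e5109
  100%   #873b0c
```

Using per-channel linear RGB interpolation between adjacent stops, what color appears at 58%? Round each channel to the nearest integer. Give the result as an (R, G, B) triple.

58% lies between the 0% and 73% stops, so the local fraction is t = (58 − 0)/(73 − 0) = 58/73 ≈ 0.7945.
#54b414 → (84, 180, 20); #9e5109 → (158, 81, 9).
R = 84 + 0.7945 × (158 − 84) = 142.793 → 143
G = 180 + 0.7945 × (81 − 180) = 101.344 → 101
B = 20 + 0.7945 × (9 − 20) = 11.261 → 11

(143, 101, 11)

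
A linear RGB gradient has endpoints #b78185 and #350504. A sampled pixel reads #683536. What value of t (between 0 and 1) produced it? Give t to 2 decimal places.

Invert the lerp on the R channel (largest span, 130): t = (104 − 183) / (53 − 183) = -79/-130 = 0.60769.
Check on G: (53 − 129)/(5 − 129) = 0.6129 ✓

0.61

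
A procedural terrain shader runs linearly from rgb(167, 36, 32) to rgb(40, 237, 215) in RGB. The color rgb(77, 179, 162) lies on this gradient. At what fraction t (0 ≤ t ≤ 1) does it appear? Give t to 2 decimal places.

0.71

Invert the lerp on the G channel (largest span, 201): t = (179 − 36) / (237 − 36) = 143/201 = 0.71144.
Check on R: (77 − 167)/(40 − 167) = 0.7087 ✓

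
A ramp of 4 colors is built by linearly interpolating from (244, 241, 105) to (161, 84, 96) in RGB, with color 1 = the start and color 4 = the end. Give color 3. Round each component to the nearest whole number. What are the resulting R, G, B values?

(189, 136, 99)

With 4 swatches and endpoints inclusive, swatch 3 sits at t = (3 − 1)/(4 − 1) = 2/3 ≈ 0.6667.
R = 244 + 0.6667 × (161 − 244) = 188.664 → 189
G = 241 + 0.6667 × (84 − 241) = 136.328 → 136
B = 105 + 0.6667 × (96 − 105) = 99 → 99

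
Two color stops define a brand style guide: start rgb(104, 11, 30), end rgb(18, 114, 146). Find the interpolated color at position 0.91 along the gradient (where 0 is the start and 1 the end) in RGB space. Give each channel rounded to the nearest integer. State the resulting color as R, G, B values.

(26, 105, 136)

R = 104 + 0.91 × (18 − 104) = 104 + 0.91 × -86 = 25.74 → 26
G = 11 + 0.91 × (114 − 11) = 11 + 0.91 × 103 = 104.73 → 105
B = 30 + 0.91 × (146 − 30) = 30 + 0.91 × 116 = 135.56 → 136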